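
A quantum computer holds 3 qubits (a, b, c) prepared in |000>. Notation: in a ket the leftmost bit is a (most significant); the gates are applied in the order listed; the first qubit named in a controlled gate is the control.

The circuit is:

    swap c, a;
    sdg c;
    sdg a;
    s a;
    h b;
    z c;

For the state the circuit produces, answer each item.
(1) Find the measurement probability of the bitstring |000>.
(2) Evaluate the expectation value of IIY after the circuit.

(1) A full measurement returns |000> with probability 1/2.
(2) The observable IIY averages to 0.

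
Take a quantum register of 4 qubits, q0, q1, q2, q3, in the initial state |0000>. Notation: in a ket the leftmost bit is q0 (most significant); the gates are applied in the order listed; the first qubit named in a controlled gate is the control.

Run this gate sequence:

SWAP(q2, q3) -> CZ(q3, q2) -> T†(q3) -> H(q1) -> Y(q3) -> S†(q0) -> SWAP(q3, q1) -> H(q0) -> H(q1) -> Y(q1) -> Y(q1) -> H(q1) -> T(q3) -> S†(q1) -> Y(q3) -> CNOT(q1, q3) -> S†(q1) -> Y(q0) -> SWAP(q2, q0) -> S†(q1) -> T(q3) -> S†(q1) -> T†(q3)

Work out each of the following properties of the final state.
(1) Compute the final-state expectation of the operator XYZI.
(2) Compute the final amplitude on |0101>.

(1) The expectation value of XYZI is 0. Key observation: the block from step 9 through step 12 cancels to the identity and can be dropped.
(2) The amplitude on |0101> is -exp(3*I*pi/4)/2.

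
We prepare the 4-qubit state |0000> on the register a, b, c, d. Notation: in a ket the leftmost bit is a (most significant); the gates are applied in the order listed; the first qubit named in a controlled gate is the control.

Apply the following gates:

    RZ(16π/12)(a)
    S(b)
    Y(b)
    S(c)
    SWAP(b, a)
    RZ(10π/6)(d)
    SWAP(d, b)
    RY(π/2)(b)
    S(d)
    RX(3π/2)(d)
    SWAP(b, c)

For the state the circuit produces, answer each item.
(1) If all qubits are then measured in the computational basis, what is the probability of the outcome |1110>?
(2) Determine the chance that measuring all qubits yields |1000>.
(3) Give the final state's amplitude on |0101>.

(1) The probability of measuring |1110> is 0.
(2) A full measurement returns |1000> with probability 1/4.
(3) The final state's coefficient on |0101> equals 0.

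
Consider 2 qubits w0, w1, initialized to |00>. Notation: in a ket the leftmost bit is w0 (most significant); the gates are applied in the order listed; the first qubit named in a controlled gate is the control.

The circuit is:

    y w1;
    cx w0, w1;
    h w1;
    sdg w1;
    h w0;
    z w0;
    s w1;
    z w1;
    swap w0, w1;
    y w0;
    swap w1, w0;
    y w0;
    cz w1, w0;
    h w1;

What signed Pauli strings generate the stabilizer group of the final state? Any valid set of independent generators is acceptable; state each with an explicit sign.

One valid set of independent stabilizer generators is +XX, -ZZ (any independent generating set of the same group is equally correct).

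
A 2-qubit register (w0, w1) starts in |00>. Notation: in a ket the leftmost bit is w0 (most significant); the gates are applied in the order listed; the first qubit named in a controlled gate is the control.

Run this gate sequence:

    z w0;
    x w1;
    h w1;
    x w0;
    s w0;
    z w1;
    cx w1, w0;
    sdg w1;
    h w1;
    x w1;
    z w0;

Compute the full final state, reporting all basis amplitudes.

After the circuit, the state carries amplitude -1/2 on |00>, 1/2 on |01>, -I/2 on |10>, -I/2 on |11>.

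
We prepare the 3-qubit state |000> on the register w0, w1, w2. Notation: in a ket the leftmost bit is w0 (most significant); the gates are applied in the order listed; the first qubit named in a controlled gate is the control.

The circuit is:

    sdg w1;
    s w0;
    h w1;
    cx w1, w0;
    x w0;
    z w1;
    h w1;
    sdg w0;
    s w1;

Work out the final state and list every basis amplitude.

After the circuit, the state carries amplitude -1/2 on |000>, 0 on |001>, I/2 on |010>, 0 on |011>, -I/2 on |100>, 0 on |101>, 1/2 on |110>, 0 on |111>.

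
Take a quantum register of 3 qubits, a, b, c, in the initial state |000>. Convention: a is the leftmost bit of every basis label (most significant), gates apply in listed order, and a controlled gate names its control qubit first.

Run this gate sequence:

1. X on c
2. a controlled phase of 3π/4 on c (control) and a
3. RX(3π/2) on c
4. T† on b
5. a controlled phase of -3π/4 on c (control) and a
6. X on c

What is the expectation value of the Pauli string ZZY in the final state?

In the final state, ZZY has expectation 1.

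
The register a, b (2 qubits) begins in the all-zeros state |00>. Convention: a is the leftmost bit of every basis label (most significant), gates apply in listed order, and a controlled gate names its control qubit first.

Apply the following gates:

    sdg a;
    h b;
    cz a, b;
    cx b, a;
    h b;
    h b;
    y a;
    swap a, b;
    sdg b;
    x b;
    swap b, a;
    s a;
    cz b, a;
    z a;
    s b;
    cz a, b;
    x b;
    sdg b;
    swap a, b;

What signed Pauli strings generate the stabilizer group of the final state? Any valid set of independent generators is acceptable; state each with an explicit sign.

One valid set of independent stabilizer generators is +XX, -ZZ (any independent generating set of the same group is equally correct).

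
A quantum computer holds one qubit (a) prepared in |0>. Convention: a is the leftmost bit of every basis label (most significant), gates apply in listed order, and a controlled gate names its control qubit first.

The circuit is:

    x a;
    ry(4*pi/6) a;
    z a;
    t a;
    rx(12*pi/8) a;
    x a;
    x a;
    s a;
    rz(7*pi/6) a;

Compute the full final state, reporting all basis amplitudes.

The final amplitudes are -sqrt(6)*exp(5*I*pi/12)/4 + sqrt(2)*exp(I*pi/6)/4 on |0>, -sqrt(6)*exp(7*I*pi/12)/4 - sqrt(2)*exp(I*pi/3)/4 on |1>. Key observation: the block from step 6 through step 7 cancels to the identity and can be dropped.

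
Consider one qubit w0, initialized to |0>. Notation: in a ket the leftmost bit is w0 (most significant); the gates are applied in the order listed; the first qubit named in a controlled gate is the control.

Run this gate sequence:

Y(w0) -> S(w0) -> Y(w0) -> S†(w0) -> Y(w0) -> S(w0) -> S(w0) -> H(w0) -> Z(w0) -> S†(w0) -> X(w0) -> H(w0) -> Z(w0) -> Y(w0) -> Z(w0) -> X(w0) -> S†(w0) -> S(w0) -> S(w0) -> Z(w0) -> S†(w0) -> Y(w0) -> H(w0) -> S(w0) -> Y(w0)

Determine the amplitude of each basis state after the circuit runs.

The resulting statevector has amplitude sqrt(2)*I/2 on |0>, sqrt(2)*I/2 on |1>.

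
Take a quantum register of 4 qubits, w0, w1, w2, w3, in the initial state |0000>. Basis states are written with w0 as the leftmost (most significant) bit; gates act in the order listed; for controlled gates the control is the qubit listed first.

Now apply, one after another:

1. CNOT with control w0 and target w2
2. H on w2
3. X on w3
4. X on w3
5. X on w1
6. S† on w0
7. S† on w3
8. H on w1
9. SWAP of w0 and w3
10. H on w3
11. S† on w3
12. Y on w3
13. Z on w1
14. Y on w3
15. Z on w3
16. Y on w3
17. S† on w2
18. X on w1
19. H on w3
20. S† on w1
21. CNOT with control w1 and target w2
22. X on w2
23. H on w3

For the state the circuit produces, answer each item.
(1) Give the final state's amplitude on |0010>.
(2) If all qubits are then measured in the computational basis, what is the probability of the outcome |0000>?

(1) The amplitude on |0010> is sqrt(2)/4.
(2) The probability of measuring |0000> is 1/8.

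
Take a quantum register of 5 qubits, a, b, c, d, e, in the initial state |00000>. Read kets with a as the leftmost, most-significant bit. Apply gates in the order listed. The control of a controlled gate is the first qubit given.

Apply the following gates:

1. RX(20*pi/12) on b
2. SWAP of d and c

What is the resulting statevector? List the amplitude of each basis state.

After the circuit, the state carries amplitude -sqrt(3)/2 on |00000>, -I/2 on |01000>, and 0 on every other basis state.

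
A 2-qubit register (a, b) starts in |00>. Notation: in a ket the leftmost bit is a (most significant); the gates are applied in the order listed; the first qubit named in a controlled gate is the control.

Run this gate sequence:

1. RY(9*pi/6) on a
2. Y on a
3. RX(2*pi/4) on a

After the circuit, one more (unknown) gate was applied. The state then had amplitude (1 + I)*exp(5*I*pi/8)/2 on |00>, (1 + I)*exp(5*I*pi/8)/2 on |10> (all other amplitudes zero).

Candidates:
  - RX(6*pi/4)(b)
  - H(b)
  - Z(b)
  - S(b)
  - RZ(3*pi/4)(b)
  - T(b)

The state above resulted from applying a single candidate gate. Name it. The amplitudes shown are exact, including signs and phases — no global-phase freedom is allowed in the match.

The applied gate was RZ(3*pi/4)(b).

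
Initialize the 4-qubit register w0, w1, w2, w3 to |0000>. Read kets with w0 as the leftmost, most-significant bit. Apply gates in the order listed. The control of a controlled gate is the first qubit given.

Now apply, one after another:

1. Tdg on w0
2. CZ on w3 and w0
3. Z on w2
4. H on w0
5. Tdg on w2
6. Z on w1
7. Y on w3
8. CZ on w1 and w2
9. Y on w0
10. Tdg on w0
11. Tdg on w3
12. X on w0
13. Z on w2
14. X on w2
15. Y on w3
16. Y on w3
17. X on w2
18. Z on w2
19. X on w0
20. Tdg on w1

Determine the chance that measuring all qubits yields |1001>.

A full measurement returns |1001> with probability 1/2. Key observation: the block from step 12 through step 19 cancels to the identity and can be dropped.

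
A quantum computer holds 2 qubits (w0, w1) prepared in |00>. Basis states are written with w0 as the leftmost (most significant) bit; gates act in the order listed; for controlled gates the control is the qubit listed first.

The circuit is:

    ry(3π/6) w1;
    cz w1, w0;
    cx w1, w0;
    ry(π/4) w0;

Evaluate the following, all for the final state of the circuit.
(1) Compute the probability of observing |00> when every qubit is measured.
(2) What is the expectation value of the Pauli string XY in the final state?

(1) A full measurement returns |00> with probability sqrt(2)/8 + 1/4.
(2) The observable XY averages to 0.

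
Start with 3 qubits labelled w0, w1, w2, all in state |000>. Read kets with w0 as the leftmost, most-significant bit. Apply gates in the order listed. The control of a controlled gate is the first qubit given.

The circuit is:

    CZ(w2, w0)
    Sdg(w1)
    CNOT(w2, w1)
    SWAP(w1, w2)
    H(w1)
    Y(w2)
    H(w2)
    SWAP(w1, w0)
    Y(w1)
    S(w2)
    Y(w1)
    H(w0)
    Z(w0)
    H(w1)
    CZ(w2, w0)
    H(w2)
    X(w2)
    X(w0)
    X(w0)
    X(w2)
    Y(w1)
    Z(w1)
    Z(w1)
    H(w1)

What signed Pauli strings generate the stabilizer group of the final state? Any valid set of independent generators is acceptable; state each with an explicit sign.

The final state is stabilized by the group generated by +IIY, +ZII, -IZI; other independent generating sets are equally valid. Key observation: the block from step 17 through step 20 cancels to the identity and can be dropped.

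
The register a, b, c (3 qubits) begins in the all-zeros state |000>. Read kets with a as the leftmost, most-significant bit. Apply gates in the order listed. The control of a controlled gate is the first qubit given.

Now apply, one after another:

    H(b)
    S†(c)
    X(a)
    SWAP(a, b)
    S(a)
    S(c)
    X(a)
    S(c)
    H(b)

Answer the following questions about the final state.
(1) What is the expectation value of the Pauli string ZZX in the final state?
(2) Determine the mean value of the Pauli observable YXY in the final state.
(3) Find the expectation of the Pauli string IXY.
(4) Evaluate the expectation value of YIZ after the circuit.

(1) The expectation value of ZZX is 0.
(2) The observable YXY averages to 0.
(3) In the final state, IXY has expectation 0.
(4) The expectation value of YIZ is -1.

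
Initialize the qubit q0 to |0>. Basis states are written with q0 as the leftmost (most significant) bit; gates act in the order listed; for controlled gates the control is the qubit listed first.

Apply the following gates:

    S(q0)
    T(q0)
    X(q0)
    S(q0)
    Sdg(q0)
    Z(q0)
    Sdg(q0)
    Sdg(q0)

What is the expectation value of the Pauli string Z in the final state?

The observable Z averages to -1.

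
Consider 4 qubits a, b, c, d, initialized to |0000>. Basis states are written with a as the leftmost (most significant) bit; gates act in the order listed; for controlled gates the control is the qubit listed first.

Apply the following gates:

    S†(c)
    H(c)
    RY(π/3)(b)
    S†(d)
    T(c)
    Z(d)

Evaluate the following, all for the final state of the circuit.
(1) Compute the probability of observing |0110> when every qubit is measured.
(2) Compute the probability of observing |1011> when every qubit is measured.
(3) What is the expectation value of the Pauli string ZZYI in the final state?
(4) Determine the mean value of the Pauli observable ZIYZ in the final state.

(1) A full measurement returns |0110> with probability 1/8.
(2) Outcome |1011> occurs with probability 0.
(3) The observable ZZYI averages to sqrt(2)/4.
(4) The observable ZIYZ averages to sqrt(2)/2.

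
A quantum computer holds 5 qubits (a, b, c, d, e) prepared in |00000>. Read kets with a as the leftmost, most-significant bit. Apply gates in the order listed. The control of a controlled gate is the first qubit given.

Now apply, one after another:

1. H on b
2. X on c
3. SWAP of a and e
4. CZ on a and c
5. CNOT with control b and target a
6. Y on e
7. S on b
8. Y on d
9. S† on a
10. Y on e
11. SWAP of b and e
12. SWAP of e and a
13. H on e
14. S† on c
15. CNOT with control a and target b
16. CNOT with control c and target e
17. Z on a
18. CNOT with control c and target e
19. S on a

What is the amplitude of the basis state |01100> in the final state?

The amplitude on |01100> is 0.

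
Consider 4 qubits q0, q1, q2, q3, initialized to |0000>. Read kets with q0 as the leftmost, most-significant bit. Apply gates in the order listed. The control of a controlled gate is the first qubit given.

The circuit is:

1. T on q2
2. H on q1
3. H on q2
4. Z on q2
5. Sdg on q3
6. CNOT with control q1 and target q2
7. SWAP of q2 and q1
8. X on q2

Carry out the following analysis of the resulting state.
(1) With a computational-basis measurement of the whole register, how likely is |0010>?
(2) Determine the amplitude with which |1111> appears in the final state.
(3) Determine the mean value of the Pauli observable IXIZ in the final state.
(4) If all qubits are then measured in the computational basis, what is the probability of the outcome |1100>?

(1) A full measurement returns |0010> with probability 1/4.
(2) The amplitude on |1111> is 0.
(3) The expectation value of IXIZ is -1.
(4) A full measurement returns |1100> with probability 0.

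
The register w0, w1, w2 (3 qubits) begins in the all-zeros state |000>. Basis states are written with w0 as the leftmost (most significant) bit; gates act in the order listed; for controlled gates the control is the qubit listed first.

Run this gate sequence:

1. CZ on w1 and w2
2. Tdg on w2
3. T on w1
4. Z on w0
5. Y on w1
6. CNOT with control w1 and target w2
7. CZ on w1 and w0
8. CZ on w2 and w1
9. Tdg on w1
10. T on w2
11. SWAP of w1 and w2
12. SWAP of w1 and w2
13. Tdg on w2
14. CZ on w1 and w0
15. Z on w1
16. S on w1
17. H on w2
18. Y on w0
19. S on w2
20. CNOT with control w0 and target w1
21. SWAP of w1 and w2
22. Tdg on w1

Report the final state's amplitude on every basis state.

The resulting statevector has amplitude -sqrt(2)*exp(I*pi/4)/2 on |100>, sqrt(2)*I/2 on |110>, and 0 on every other basis state. Key observation: gates 10-13 undo each other exactly, leaving only the rest of the circuit to track.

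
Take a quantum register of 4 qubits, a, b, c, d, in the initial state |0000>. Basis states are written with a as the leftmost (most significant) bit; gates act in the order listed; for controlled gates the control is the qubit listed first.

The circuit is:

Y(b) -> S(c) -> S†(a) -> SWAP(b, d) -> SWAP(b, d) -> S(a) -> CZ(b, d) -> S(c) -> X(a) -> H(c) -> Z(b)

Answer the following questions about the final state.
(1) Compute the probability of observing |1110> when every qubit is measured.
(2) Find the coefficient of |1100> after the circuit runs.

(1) The probability of measuring |1110> is 1/2.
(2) The amplitude on |1100> is -sqrt(2)*I/2.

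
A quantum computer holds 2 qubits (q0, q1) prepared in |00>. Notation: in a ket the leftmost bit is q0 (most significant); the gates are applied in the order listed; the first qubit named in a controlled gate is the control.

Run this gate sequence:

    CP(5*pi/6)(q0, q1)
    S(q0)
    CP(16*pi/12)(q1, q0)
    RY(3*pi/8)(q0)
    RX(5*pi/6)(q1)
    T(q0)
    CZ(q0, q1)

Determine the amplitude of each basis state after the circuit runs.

The final amplitudes are (-sqrt(2) + sqrt(6))*cos(3*pi/16)/4 on |00>, -I*(sqrt(2) + sqrt(6))*cos(3*pi/16)/4 on |01>, (-sqrt(2) + sqrt(6))*exp(I*pi/4)*sin(3*pi/16)/4 on |10>, (sqrt(2) + sqrt(6))*exp(3*I*pi/4)*sin(3*pi/16)/4 on |11>.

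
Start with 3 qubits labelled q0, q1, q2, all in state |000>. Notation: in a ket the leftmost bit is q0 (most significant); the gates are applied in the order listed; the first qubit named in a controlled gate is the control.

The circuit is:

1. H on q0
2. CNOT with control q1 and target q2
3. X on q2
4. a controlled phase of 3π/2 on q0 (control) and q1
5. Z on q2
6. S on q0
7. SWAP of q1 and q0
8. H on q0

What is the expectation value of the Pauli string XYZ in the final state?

The expectation value of XYZ is -1.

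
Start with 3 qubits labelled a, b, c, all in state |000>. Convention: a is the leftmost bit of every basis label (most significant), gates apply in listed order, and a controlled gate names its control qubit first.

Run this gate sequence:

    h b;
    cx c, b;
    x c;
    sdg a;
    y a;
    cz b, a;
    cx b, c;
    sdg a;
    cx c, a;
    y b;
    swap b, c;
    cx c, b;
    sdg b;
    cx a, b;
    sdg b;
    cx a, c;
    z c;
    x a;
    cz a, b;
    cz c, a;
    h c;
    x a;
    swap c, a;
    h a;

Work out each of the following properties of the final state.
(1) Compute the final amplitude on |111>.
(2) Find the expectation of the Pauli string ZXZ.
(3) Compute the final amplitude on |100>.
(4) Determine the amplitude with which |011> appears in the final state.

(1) The amplitude on |111> is -sqrt(2)/2.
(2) The observable ZXZ averages to 0.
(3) The amplitude on |100> is sqrt(2)*I/2.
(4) The amplitude on |011> is 0.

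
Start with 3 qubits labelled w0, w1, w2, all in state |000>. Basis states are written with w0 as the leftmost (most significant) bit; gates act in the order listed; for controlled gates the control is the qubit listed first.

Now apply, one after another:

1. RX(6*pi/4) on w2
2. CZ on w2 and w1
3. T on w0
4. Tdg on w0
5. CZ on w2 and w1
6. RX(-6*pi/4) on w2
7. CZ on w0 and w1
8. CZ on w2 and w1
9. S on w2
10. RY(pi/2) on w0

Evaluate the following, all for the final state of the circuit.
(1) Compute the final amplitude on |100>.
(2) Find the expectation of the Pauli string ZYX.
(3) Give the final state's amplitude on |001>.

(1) The amplitude on |100> is sqrt(2)/2. Key observation: gates 1-6 undo each other exactly, leaving only the rest of the circuit to track.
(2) In the final state, ZYX has expectation 0.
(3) The final state's coefficient on |001> equals 0.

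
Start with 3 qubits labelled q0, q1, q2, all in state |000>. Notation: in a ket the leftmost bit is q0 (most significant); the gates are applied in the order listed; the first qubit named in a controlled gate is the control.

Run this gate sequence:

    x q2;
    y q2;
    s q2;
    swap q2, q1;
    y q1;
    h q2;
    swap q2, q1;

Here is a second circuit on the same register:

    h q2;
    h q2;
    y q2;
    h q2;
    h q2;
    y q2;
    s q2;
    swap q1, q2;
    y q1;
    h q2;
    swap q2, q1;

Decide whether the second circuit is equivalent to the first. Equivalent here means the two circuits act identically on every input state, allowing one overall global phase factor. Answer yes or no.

No — the two circuits implement different unitaries, even allowing a global phase.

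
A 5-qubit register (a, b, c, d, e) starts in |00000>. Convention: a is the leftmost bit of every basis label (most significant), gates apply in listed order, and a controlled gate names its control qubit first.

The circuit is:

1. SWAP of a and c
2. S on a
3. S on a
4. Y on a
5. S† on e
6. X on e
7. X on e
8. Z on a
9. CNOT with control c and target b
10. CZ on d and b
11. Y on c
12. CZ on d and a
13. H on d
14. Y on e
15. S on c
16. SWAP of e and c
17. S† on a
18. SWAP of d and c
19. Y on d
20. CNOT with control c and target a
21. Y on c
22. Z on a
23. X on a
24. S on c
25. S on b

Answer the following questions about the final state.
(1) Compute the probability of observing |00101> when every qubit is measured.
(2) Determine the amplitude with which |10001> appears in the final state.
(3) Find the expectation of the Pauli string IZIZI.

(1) A full measurement returns |00101> with probability 1/2. Key observation: steps 6-7 multiply out to the identity, so the circuit reduces to the remaining gates.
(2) |10001> carries amplitude -sqrt(2)*I/2 in the final state.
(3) The expectation value of IZIZI is 1.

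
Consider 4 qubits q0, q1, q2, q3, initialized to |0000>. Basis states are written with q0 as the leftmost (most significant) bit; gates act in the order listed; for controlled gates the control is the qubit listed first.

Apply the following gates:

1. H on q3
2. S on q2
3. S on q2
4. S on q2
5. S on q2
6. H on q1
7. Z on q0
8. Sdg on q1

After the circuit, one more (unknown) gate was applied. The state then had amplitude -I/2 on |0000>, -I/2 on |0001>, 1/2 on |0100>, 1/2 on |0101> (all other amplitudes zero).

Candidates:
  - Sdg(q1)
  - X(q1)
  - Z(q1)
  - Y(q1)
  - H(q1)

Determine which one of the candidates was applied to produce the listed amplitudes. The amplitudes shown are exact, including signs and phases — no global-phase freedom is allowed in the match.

The applied gate was X(q1). Key observation: the block from step 2 through step 5 cancels to the identity and can be dropped.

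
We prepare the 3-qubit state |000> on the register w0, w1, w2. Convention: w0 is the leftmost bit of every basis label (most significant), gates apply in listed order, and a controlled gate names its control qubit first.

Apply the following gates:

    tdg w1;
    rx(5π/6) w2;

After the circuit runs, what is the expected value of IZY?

The observable IZY averages to -1/2.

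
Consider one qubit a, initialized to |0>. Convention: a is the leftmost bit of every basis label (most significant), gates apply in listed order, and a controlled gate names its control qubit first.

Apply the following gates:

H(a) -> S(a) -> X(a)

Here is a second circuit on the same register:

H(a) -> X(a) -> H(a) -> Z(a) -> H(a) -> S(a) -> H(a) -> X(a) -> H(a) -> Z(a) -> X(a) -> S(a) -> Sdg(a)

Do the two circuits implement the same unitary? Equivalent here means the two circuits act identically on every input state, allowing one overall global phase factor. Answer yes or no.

Yes, they are equivalent — the unitaries differ by at most a global phase.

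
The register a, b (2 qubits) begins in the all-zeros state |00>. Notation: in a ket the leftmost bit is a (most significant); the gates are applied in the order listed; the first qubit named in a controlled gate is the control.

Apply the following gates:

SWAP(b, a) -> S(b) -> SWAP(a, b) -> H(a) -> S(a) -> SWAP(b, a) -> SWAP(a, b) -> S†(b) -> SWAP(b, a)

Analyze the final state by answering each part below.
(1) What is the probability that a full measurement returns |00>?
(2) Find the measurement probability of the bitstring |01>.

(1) Outcome |00> occurs with probability 1/2.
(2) The probability of measuring |01> is 1/2.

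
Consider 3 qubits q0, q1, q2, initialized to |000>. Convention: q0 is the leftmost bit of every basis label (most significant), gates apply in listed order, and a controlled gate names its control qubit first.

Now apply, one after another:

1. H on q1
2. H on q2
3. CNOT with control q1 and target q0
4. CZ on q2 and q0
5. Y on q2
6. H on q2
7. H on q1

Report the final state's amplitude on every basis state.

The final amplitudes are 0 on |000>, -I/2 on |001>, 0 on |010>, -I/2 on |011>, I/2 on |100>, 0 on |101>, -I/2 on |110>, 0 on |111>.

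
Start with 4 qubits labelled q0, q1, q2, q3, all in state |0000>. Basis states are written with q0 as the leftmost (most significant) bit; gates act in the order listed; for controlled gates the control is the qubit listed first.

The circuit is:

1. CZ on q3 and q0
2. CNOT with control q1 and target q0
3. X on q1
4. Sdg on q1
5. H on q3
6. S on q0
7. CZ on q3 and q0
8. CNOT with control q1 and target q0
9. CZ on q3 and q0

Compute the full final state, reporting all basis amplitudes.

The final amplitudes are -sqrt(2)*I/2 on |1100>, sqrt(2)*I/2 on |1101>, and 0 on every other basis state.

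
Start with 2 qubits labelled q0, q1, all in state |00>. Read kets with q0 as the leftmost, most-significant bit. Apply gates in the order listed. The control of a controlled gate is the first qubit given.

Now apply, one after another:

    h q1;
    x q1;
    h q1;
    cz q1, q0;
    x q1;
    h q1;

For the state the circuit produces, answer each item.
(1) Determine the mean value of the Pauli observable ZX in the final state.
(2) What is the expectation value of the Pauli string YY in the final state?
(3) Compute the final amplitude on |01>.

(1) The observable ZX averages to -1.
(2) The observable YY averages to 0.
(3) |01> carries amplitude -sqrt(2)/2 in the final state.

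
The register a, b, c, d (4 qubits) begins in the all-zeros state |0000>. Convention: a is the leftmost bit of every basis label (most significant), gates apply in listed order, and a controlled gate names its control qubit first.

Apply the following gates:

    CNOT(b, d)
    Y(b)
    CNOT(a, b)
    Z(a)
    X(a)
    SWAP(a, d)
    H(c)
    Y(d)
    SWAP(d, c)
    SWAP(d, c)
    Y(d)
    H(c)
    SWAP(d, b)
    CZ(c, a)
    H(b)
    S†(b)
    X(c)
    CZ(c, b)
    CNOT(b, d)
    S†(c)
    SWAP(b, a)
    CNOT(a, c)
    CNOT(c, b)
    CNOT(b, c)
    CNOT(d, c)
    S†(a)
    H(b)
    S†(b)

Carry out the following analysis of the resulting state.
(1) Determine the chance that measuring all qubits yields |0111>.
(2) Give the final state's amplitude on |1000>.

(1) A full measurement returns |0111> with probability 1/4. Key observation: gates 7-12 undo each other exactly, leaving only the rest of the circuit to track.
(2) |1000> carries amplitude -1/2 in the final state.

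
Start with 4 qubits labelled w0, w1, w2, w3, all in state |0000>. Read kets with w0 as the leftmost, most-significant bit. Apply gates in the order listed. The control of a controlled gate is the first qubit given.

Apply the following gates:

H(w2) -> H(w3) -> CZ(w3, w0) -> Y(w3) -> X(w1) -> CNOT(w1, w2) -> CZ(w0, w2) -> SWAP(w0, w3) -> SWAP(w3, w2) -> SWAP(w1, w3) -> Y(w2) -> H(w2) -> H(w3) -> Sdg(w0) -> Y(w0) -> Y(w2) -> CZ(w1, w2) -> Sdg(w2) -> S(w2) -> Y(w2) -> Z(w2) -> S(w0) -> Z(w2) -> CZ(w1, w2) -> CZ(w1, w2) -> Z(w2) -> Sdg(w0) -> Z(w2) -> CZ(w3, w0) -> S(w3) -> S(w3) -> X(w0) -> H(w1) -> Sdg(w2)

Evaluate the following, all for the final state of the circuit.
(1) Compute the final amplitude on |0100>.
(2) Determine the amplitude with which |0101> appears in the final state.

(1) |0100> carries amplitude sqrt(2)*I/4 in the final state.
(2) The amplitude on |0101> is -sqrt(2)*I/4.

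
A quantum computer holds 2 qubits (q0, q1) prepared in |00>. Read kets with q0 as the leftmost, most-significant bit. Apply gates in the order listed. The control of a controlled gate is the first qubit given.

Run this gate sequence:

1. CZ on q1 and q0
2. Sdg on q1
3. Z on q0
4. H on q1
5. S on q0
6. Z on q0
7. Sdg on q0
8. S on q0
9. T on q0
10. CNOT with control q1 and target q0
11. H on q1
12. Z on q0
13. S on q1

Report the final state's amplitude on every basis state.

After the circuit, the state carries amplitude 1/2 on |00>, I/2 on |01>, -1/2 on |10>, I/2 on |11>.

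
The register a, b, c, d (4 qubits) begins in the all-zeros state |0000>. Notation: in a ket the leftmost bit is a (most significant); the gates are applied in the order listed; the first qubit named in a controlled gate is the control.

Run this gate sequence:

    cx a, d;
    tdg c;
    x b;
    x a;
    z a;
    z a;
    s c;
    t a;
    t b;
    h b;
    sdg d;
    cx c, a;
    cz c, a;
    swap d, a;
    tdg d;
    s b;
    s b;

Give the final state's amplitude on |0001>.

The final state's coefficient on |0001> equals sqrt(2)*exp(I*pi/4)/2.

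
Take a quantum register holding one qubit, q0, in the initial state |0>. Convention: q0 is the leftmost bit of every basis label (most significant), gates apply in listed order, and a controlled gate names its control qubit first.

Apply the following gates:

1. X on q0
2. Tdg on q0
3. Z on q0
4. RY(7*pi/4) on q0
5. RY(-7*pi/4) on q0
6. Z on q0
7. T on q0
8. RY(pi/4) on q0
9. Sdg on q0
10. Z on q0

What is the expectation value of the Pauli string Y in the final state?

The observable Y averages to -sqrt(2)/2. Key observation: gates 2-7 undo each other exactly, leaving only the rest of the circuit to track.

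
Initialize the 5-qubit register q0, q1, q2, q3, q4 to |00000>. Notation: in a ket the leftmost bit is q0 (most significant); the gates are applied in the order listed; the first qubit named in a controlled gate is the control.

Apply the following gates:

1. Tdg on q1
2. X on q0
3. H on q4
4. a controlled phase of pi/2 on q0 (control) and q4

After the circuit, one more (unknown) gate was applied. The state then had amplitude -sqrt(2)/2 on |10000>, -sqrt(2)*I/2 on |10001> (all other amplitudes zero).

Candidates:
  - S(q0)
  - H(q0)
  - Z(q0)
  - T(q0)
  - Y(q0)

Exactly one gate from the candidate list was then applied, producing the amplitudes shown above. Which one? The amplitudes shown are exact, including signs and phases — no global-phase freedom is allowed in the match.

The unique candidate consistent with the amplitudes is Z(q0).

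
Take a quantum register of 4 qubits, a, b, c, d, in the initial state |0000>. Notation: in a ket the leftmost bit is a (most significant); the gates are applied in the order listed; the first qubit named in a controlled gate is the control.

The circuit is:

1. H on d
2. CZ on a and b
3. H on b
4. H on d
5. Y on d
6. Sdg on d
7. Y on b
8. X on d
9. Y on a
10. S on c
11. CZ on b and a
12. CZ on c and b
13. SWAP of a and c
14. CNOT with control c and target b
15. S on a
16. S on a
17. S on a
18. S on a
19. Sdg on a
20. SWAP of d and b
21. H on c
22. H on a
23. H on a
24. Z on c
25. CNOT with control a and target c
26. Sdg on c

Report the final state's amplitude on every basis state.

The resulting statevector has amplitude 1/2 on |0000>, 1/2 on |0001>, -I/2 on |0010>, -I/2 on |0011>, and 0 on every other basis state.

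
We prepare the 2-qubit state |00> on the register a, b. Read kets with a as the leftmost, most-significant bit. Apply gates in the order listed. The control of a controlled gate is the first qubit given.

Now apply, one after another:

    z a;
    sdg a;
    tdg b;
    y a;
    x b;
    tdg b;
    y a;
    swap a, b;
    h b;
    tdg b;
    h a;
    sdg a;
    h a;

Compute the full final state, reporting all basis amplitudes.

The resulting statevector has amplitude 1/2 on |00>, sqrt(2)*(1 - I)/4 on |01>, sqrt(2)*(-1 + I)*exp(3*I*pi/4)/4 on |10>, sqrt(2)*(-1 - I)/4 on |11>.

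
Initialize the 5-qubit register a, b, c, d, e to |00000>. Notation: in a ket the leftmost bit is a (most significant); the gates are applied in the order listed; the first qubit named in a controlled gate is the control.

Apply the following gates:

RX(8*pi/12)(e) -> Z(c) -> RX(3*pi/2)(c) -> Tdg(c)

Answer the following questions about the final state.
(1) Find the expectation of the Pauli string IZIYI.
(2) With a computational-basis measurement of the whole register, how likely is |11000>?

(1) The observable IZIYI averages to 0.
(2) Outcome |11000> occurs with probability 0.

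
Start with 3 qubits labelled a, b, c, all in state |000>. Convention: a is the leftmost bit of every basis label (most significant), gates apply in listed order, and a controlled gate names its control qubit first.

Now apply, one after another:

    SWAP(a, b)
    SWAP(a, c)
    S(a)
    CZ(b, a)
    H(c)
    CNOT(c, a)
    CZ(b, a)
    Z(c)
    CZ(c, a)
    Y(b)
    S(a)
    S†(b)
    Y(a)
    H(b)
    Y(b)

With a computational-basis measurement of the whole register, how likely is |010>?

The probability of measuring |010> is 0.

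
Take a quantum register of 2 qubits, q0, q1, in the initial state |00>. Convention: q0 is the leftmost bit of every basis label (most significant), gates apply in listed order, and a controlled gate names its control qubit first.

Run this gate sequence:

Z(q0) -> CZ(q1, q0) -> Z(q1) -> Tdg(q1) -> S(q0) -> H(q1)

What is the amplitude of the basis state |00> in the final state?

The final state's coefficient on |00> equals sqrt(2)/2.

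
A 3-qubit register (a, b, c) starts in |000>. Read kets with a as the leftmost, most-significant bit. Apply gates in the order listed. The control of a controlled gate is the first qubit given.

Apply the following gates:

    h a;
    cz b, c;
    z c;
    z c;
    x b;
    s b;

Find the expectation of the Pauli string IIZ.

In the final state, IIZ has expectation 1.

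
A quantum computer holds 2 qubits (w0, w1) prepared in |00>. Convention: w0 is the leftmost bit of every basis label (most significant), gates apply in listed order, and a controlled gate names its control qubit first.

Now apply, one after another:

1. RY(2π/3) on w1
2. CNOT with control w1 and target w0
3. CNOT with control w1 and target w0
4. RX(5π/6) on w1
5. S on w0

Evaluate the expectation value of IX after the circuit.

The observable IX averages to sqrt(3)/2. Key observation: the block from step 2 through step 3 cancels to the identity and can be dropped.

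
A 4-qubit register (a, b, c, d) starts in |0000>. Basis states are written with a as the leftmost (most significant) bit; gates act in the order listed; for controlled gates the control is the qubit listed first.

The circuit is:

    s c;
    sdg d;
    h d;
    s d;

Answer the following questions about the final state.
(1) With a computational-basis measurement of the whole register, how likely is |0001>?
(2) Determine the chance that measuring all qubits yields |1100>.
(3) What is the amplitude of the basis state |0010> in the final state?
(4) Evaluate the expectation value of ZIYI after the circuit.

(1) The probability of measuring |0001> is 1/2.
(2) Outcome |1100> occurs with probability 0.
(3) |0010> carries amplitude 0 in the final state.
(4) The observable ZIYI averages to 0.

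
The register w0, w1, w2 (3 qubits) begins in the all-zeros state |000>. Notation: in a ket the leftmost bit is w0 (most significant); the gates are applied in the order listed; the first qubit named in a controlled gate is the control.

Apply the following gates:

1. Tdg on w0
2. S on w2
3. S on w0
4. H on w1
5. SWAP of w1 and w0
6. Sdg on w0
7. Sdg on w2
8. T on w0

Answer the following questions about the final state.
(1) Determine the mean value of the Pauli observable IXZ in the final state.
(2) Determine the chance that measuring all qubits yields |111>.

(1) The observable IXZ averages to 0.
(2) Outcome |111> occurs with probability 0.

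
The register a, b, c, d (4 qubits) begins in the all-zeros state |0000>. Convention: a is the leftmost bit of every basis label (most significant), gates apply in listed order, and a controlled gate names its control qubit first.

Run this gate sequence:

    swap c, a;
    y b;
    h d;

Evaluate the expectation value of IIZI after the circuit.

The expectation value of IIZI is 1.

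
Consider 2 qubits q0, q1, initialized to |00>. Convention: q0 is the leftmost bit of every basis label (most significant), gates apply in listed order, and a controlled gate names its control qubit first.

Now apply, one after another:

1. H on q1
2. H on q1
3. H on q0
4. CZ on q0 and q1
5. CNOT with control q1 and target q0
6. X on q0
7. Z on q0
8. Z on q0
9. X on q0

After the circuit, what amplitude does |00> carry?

The amplitude on |00> is sqrt(2)/2. Key observation: the block from step 6 through step 9 cancels to the identity and can be dropped.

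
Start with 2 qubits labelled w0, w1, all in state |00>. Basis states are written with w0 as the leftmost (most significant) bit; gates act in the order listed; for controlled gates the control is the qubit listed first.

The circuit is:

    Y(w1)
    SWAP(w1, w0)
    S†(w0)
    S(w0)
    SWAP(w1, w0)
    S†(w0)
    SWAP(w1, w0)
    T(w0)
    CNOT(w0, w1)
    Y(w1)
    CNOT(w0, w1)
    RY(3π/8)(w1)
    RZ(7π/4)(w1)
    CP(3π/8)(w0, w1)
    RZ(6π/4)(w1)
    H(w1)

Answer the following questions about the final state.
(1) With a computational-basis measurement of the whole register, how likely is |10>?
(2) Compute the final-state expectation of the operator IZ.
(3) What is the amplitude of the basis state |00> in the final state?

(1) A full measurement returns |10> with probability 1/2 - sqrt(2)/8. Key observation: steps 2-5 multiply out to the identity, so the circuit reduces to the remaining gates.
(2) The expectation value of IZ is -sqrt(2)/4.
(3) The final state's coefficient on |00> equals 0.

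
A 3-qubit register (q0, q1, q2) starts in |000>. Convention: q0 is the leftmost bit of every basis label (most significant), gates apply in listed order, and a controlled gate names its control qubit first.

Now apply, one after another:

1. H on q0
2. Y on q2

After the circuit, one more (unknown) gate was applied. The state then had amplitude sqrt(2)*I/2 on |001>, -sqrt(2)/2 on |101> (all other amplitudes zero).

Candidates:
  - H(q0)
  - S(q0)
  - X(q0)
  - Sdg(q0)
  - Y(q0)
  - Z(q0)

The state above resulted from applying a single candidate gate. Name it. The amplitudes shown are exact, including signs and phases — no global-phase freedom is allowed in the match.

It was S(q0) that produced the state shown.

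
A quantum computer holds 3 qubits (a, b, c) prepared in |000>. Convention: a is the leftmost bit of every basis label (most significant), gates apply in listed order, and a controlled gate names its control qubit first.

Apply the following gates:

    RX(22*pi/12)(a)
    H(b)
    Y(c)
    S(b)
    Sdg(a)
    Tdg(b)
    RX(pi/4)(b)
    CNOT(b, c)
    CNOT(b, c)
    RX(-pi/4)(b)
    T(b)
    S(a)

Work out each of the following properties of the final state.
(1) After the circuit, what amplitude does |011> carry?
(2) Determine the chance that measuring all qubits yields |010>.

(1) The amplitude on |011> is 1/4 + sqrt(3)/4.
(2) A full measurement returns |010> with probability 0.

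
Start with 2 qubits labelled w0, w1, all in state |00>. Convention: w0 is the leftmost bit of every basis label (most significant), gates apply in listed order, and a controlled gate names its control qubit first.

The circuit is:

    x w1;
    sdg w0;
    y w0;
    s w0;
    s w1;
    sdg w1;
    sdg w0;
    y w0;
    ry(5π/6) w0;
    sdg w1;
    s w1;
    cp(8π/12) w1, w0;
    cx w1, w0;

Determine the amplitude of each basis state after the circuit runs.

After the circuit, the state carries amplitude 0 on |00>, (sqrt(2) + sqrt(6))*exp(2*I*pi/3)/4 on |01>, 0 on |10>, -sqrt(2)/4 + sqrt(6)/4 on |11>. Key observation: the block from step 3 through step 8 cancels to the identity and can be dropped.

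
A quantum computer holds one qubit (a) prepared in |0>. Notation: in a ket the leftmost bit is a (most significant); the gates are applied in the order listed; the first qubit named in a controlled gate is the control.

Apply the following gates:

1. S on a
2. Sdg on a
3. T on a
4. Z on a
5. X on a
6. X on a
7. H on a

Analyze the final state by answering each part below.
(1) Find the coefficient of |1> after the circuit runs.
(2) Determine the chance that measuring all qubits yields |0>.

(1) |1> carries amplitude sqrt(2)/2 in the final state. Key observation: steps 1-2 multiply out to the identity, so the circuit reduces to the remaining gates.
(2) The probability of measuring |0> is 1/2.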